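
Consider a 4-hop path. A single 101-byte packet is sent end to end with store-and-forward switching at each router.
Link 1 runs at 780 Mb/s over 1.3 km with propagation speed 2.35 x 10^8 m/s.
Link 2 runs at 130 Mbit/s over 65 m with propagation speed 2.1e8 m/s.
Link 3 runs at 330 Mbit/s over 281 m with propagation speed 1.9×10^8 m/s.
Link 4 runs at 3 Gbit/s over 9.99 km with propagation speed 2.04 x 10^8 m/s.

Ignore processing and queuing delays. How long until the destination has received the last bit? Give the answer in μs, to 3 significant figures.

66.3 μs

L = 101 × 8 = 808 bits.
Transmission delays (L/R per hop): 1.0359, 6.21538, 2.44848, 0.269333 μs; sum = 9.9691 μs.
Propagation delays (d/s per hop): 5.53191, 0.309524, 1.47895, 48.9706 μs; sum = 56.291 μs.
End-to-end = 66.3 μs.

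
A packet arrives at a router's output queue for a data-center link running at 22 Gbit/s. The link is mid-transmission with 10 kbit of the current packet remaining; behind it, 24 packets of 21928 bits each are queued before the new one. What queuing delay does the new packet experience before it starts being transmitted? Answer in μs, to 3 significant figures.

Each queued packet: L/R = 21928/22000000000 = 0.996727 μs.
24 queued → 23.9215 μs.
Plus remaining 10000 bits of current packet: 0.454545 μs.
Queuing delay = 24.4 μs.

24.4 μs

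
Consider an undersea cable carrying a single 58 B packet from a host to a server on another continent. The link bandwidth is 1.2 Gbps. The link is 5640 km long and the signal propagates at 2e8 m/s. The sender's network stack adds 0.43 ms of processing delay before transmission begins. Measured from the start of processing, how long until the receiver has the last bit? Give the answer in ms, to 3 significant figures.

28.6 ms

L = 58 × 8 = 464 bits.
Transmission delay = L/R = 464 / 1200000000 = 0.000386667 ms.
Propagation delay = d/s = 5640000 m / 200000000 m/s = 28.2 ms.
Plus processing delay 0.43 ms = 0.43 ms.
Total = 28.6 ms.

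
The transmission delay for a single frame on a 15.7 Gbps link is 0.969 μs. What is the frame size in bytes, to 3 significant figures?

1900 bytes

L = R × t_tx = 15700000000 b/s × 9.69e-07 s = 15213.3 bits.
In bytes: 15213.3 / 8 = 1900 bytes.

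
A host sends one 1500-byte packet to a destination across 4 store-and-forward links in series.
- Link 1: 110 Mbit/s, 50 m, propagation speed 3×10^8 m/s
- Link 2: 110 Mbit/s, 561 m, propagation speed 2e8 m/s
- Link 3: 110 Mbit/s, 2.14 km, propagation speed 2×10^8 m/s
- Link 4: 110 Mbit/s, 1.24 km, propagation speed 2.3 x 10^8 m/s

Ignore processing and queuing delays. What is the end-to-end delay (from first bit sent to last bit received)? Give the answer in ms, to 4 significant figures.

L = 1500 × 8 = 12000 bits.
Transmission delay per hop = L/R = 12000/110000000 = 0.109091 ms; 4 hops → 0.436364 ms.
Propagation delays (d/s per hop): 0.000166667, 0.002805, 0.0107, 0.0053913 ms; sum = 0.019063 ms.
End-to-end = 0.4554 ms.

0.4554 ms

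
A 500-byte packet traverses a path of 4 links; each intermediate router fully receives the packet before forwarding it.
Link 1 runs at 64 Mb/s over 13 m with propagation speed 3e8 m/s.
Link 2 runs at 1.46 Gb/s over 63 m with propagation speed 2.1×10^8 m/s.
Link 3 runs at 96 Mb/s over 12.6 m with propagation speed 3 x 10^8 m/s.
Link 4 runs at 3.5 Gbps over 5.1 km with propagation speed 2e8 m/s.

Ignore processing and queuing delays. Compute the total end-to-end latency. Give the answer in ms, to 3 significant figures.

L = 500 × 8 = 4000 bits.
Transmission delays (L/R per hop): 0.0625, 0.00273973, 0.0416667, 0.00114286 ms; sum = 0.108049 ms.
Propagation delays (d/s per hop): 4.33333e-05, 0.0003, 4.2e-05, 0.0255 ms; sum = 0.0258853 ms.
End-to-end = 0.134 ms.

0.134 ms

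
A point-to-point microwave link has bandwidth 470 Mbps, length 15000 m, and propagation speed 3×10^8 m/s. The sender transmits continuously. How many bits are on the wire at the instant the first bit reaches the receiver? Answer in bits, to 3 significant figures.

23500 bits

Propagation delay = 15000 / 300000000 = 5e-05 s.
BDP = R × t_prop = 470000000 × 5e-05 = 23500 bits.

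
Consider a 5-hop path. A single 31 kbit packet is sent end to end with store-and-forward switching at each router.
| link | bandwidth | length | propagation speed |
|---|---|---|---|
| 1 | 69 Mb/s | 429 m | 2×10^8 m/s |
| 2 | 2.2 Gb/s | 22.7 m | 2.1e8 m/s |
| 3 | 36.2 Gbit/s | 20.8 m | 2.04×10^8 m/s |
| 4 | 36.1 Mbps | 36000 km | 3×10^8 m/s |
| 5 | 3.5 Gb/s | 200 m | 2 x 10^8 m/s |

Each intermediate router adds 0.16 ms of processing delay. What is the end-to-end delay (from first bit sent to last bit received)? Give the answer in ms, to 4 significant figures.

122.0 ms

L = 31000 bits.
Transmission delays (L/R per hop): 0.449275, 0.0140909, 0.000856354, 0.858726, 0.00885714 ms; sum = 1.33181 ms.
Propagation delays (d/s per hop): 0.002145, 0.000108095, 0.000101961, 120, 0.001 ms; sum = 120.003 ms.
Processing at 4 router(s): 4 × 0.16 ms = 0.64 ms.
End-to-end = 122.0 ms.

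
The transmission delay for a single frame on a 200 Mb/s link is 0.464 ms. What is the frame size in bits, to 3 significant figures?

L = R × t_tx = 200000000 b/s × 0.000464 s = 92800 bits.

92800 bits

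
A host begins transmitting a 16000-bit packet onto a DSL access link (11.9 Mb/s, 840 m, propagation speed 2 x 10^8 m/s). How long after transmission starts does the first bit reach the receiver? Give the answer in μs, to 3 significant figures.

4.20 μs

First bit experiences only propagation delay: d/s = 840/200000000 = 4.20 μs.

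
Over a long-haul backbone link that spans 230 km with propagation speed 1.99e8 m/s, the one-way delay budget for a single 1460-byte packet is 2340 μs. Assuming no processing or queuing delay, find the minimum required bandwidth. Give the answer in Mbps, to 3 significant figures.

9.86 Mbps

L = 11680 bits.
Propagation delay = 230000 / 199000000 = 1155.78 μs.
Transmission budget = 2340 − 1155.78 = 1184.22 μs.
R ≥ L / t_tx = 11680 bits / 0.00118422 s = 9.86 Mbps.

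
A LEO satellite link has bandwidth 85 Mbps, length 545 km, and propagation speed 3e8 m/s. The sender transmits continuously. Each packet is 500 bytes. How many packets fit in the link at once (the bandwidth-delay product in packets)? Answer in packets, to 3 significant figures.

Propagation delay = 545000 / 300000000 = 0.00181667 s.
BDP = R × t_prop = 85000000 × 0.00181667 = 154417 bits.
In packets of 4000 bits: 38.6 packets.

38.6 packets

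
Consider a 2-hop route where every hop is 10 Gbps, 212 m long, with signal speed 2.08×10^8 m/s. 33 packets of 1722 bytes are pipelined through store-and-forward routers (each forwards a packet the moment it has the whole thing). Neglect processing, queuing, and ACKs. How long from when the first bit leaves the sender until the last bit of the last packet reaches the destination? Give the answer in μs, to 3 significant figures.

Per-hop transmission t_tx = L/R = 13776/10000000000 = 1.3776 μs.
Per-hop propagation t_prop = 212/208000000 = 1.01923 μs.
Pipeline fill: first packet needs 2·t_tx to clear all hops; remaining 32 packets each add one t_tx.
Total = (2+33-1)·t_tx + 2·t_prop = 34·1.3776 + 2·1.01923 = 48.9 μs.

48.9 μs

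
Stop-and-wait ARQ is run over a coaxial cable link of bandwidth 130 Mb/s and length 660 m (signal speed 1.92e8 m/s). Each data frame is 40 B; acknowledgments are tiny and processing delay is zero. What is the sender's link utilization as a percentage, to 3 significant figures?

26.4 %

t_tx = L/R = 320/130000000 = 2.46154e-06 s.
t_prop = 660/192000000 = 3.4375e-06 s; RTT = 6.875e-06 s.
Cycle = t_tx + RTT = 9.33654e-06 s.
Utilization = t_tx / cycle = 2.46154e-06/9.33654e-06 = 26.4 %.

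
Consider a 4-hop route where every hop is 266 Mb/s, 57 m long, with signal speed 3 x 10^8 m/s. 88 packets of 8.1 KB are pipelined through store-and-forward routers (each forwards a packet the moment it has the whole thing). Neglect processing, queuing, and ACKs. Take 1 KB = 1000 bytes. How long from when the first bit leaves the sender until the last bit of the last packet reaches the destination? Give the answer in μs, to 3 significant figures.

Per-hop transmission t_tx = L/R = 64800/266000000 = 243.609 μs.
Per-hop propagation t_prop = 57/300000000 = 0.19 μs.
Pipeline fill: first packet needs 4·t_tx to clear all hops; remaining 87 packets each add one t_tx.
Total = (4+88-1)·t_tx + 4·t_prop = 91·243.609 + 4·0.19 = 22200 μs.

22200 μs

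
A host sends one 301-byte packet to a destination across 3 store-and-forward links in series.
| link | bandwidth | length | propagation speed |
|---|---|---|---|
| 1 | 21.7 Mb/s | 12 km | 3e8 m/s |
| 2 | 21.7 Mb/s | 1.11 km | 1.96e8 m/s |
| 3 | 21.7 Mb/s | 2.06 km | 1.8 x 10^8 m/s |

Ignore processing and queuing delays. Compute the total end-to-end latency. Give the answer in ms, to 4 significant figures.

L = 301 × 8 = 2408 bits.
Transmission delay per hop = L/R = 2408/21700000 = 0.110968 ms; 3 hops → 0.332903 ms.
Propagation delays (d/s per hop): 0.04, 0.00566327, 0.0114444 ms; sum = 0.0571077 ms.
End-to-end = 0.3900 ms.

0.3900 ms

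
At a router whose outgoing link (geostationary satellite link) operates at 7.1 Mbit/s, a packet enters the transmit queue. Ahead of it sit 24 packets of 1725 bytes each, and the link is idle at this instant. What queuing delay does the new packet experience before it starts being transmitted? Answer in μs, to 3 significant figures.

46600 μs

Each queued packet: L/R = 13800/7100000 = 1943.66 μs.
24 queued → 46647.9 μs.
Queuing delay = 46600 μs.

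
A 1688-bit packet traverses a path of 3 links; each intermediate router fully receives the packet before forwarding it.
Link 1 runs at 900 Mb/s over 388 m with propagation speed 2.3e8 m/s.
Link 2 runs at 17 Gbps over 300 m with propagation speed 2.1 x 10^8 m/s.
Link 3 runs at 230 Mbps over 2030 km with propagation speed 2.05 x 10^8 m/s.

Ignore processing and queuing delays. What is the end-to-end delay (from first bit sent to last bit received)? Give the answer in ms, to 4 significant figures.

Transmission delays (L/R per hop): 0.00187556, 9.92941e-05, 0.00733913 ms; sum = 0.00931398 ms.
Propagation delays (d/s per hop): 0.00168696, 0.00142857, 9.90244 ms; sum = 9.90555 ms.
End-to-end = 9.915 ms.

9.915 ms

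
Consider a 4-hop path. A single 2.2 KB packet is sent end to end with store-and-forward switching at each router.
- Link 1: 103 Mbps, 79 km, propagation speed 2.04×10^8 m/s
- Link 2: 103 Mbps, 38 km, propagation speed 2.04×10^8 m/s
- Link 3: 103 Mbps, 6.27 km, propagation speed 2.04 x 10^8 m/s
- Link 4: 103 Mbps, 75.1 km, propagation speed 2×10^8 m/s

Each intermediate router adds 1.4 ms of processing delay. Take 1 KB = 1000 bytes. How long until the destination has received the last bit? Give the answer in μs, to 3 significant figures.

5860 μs

L = 17600 bits.
Transmission delay per hop = L/R = 17600/103000000 = 170.874 μs; 4 hops → 683.495 μs.
Propagation delays (d/s per hop): 387.255, 186.275, 30.7353, 375.5 μs; sum = 979.765 μs.
Processing at 3 router(s): 3 × 1.4 ms = 4200 μs.
End-to-end = 5860 μs.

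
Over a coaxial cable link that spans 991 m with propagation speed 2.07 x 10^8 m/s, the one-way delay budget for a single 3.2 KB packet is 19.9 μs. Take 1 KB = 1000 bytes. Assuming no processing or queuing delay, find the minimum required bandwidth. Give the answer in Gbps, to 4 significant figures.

L = 25600 bits.
Propagation delay = 991 / 2.07e+08 = 4.78744 μs.
Transmission budget = 19.9 − 4.78744 = 15.1126 μs.
R ≥ L / t_tx = 25600 bits / 1.51126e-05 s = 1.694 Gbps.

1.694 Gbps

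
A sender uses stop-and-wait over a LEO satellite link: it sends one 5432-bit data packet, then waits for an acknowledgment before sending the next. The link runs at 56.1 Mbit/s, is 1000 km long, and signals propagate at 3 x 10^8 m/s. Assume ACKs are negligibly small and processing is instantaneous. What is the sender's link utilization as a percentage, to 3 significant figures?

1.43 %

t_tx = L/R = 5432/56100000 = 9.68271e-05 s.
t_prop = 1000000/300000000 = 0.00333333 s; RTT = 0.00666667 s.
Cycle = t_tx + RTT = 0.00676349 s.
Utilization = t_tx / cycle = 9.68271e-05/0.00676349 = 1.43 %.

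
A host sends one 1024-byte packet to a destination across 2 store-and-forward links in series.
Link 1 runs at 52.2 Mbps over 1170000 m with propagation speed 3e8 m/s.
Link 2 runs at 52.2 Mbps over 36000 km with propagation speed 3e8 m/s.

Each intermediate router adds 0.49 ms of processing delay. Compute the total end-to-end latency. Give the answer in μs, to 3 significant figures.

L = 1024 × 8 = 8192 bits.
Transmission delay per hop = L/R = 8192/52200000 = 156.935 μs; 2 hops → 313.87 μs.
Propagation delays (d/s per hop): 3900, 120000 μs; sum = 123900 μs.
Processing at 1 router(s): 1 × 0.49 ms = 490 μs.
End-to-end = 125000 μs.

125000 μs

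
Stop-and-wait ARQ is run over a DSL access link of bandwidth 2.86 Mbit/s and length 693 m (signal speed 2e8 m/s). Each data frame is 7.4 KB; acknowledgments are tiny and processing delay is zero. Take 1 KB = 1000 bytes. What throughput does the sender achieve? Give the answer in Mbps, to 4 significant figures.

2.859 Mbps

t_tx = L/R = 59200/2860000 = 0.0206993 s.
t_prop = 693/200000000 = 3.465e-06 s; RTT = 6.93e-06 s.
Cycle = t_tx + RTT = 0.0207062 s.
Throughput = L / cycle = 59200 / 0.0207062 = 2.859 Mbps.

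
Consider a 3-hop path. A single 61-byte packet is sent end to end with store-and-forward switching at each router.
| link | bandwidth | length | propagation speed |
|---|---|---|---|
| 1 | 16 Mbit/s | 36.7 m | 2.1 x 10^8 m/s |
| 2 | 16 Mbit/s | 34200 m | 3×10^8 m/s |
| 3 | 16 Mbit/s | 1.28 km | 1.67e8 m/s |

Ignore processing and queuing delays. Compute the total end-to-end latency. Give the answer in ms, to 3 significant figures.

0.213 ms

L = 61 × 8 = 488 bits.
Transmission delay per hop = L/R = 488/16000000 = 0.0305 ms; 3 hops → 0.0915 ms.
Propagation delays (d/s per hop): 0.000174762, 0.114, 0.00766467 ms; sum = 0.121839 ms.
End-to-end = 0.213 ms.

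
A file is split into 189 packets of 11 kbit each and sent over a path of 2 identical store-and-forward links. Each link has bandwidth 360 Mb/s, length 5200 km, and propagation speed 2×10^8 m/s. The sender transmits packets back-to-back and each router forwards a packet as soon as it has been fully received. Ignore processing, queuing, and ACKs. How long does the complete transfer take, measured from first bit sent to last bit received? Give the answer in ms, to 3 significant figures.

57.8 ms

Per-hop transmission t_tx = L/R = 11000/360000000 = 0.0305556 ms.
Per-hop propagation t_prop = 5200000/200000000 = 26 ms.
Pipeline fill: first packet needs 2·t_tx to clear all hops; remaining 188 packets each add one t_tx.
Total = (2+189-1)·t_tx + 2·t_prop = 190·0.0305556 + 2·26 = 57.8 ms.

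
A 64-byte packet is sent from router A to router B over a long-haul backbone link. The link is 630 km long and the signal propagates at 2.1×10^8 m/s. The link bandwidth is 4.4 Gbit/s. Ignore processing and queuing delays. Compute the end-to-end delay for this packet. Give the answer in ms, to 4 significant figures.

L = 64 × 8 = 512 bits.
Transmission delay = L/R = 512 / 4400000000 = 0.000116364 ms.
Propagation delay = d/s = 630000 m / 210000000 m/s = 3 ms.
Total = 3.000 ms.

3.000 ms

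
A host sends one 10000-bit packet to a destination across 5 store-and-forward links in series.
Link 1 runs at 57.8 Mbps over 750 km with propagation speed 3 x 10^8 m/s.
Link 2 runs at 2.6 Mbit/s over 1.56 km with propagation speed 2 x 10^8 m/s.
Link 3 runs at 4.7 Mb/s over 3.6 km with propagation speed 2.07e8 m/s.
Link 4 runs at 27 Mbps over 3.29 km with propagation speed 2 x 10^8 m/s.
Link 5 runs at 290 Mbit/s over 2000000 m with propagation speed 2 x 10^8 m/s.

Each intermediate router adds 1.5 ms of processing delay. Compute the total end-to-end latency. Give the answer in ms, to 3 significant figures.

25.1 ms

Transmission delays (L/R per hop): 0.17301, 3.84615, 2.12766, 0.37037, 0.0344828 ms; sum = 6.55168 ms.
Propagation delays (d/s per hop): 2.5, 0.0078, 0.0173913, 0.01645, 10 ms; sum = 12.5416 ms.
Processing at 4 router(s): 4 × 1.5 ms = 6 ms.
End-to-end = 25.1 ms.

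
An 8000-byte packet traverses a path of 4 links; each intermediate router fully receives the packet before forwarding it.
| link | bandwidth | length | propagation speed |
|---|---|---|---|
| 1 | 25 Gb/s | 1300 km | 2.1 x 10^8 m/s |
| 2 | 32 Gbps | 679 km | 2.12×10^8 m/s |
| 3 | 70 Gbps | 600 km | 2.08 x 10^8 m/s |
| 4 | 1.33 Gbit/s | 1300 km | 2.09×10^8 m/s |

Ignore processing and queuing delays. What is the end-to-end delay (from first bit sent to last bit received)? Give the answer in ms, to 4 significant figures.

L = 8000 × 8 = 64000 bits.
Transmission delays (L/R per hop): 0.00256, 0.002, 0.000914286, 0.0481203 ms; sum = 0.0535946 ms.
Propagation delays (d/s per hop): 6.19048, 3.20283, 2.88462, 6.2201 ms; sum = 18.498 ms.
End-to-end = 18.55 ms.

18.55 ms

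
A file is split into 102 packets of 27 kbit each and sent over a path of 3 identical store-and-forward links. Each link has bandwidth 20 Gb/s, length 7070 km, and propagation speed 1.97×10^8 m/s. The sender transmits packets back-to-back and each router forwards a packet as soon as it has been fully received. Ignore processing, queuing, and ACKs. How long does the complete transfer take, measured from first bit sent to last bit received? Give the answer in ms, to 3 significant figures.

Per-hop transmission t_tx = L/R = 27000/20000000000 = 0.00135 ms.
Per-hop propagation t_prop = 7070000/197000000 = 35.8883 ms.
Pipeline fill: first packet needs 3·t_tx to clear all hops; remaining 101 packets each add one t_tx.
Total = (3+102-1)·t_tx + 3·t_prop = 104·0.00135 + 3·35.8883 = 108 ms.

108 ms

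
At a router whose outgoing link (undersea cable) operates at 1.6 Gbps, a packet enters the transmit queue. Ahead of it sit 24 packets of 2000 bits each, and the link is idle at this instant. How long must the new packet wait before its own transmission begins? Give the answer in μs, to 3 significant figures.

30.0 μs

Each queued packet: L/R = 2000/1600000000 = 1.25 μs.
24 queued → 30 μs.
Queuing delay = 30.0 μs.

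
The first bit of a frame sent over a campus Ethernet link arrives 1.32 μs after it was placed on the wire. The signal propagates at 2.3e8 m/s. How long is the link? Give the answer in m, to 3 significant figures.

304 m

d = s × t_prop = 2.3e+08 × 1.32e-06 = 304 m.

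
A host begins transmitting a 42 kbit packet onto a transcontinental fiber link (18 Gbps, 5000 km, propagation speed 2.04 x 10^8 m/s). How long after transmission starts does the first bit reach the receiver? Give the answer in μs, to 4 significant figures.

24510 μs

First bit experiences only propagation delay: d/s = 5000000/204000000 = 24510 μs.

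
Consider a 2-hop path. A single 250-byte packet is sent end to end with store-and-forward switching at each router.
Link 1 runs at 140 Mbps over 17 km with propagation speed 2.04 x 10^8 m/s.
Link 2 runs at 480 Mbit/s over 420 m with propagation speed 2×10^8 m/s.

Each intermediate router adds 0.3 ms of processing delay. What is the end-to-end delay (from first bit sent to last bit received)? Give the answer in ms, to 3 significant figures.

L = 250 × 8 = 2000 bits.
Transmission delays (L/R per hop): 0.0142857, 0.00416667 ms; sum = 0.0184524 ms.
Propagation delays (d/s per hop): 0.0833333, 0.0021 ms; sum = 0.0854333 ms.
Processing at 1 router(s): 1 × 0.3 ms = 0.3 ms.
End-to-end = 0.404 ms.

0.404 ms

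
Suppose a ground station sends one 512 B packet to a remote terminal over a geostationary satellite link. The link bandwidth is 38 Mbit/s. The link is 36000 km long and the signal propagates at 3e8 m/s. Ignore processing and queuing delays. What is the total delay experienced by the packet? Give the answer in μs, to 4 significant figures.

L = 512 × 8 = 4096 bits.
Transmission delay = L/R = 4096 / 38000000 = 107.789 μs.
Propagation delay = d/s = 36000000 m / 300000000 m/s = 120000 μs.
Total = 120100 μs.

120100 μs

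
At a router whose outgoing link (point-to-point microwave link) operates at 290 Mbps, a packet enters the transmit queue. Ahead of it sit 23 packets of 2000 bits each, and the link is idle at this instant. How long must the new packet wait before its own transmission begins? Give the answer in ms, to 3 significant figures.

0.159 ms

Each queued packet: L/R = 2000/290000000 = 0.00689655 ms.
23 queued → 0.158621 ms.
Queuing delay = 0.159 ms.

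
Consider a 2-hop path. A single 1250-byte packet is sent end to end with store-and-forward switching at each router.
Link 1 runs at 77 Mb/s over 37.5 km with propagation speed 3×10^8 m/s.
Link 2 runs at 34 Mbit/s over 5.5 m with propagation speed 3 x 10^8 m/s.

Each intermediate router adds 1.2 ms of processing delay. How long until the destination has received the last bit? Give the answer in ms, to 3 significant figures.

1.75 ms

L = 1250 × 8 = 10000 bits.
Transmission delays (L/R per hop): 0.12987, 0.294118 ms; sum = 0.423988 ms.
Propagation delays (d/s per hop): 0.125, 1.83333e-05 ms; sum = 0.125018 ms.
Processing at 1 router(s): 1 × 1.2 ms = 1.2 ms.
End-to-end = 1.75 ms.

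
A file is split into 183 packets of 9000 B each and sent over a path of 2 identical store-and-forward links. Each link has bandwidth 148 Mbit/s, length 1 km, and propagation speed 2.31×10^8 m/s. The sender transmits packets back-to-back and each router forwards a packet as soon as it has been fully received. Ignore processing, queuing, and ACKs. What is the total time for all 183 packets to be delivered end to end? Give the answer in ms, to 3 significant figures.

Per-hop transmission t_tx = L/R = 72000/148000000 = 0.486486 ms.
Per-hop propagation t_prop = 1000/231000000 = 0.004329 ms.
Pipeline fill: first packet needs 2·t_tx to clear all hops; remaining 182 packets each add one t_tx.
Total = (2+183-1)·t_tx + 2·t_prop = 184·0.486486 + 2·0.004329 = 89.5 ms.

89.5 ms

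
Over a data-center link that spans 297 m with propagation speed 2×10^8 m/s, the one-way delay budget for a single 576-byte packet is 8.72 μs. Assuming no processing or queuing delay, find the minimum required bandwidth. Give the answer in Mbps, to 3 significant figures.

637 Mbps

L = 4608 bits.
Propagation delay = 297 / 200000000 = 1.485 μs.
Transmission budget = 8.72 − 1.485 = 7.235 μs.
R ≥ L / t_tx = 4608 bits / 7.235e-06 s = 637 Mbps.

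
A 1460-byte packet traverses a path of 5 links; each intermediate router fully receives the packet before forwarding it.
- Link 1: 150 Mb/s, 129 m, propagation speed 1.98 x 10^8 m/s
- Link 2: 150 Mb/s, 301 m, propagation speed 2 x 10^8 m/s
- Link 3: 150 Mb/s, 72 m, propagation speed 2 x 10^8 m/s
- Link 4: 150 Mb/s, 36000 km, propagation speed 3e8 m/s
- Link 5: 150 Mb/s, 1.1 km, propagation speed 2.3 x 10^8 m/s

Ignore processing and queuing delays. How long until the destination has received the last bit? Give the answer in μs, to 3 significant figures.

L = 1460 × 8 = 11680 bits.
Transmission delay per hop = L/R = 11680/150000000 = 77.8667 μs; 5 hops → 389.333 μs.
Propagation delays (d/s per hop): 0.651515, 1.505, 0.36, 120000, 4.78261 μs; sum = 120007 μs.
End-to-end = 120000 μs.

120000 μs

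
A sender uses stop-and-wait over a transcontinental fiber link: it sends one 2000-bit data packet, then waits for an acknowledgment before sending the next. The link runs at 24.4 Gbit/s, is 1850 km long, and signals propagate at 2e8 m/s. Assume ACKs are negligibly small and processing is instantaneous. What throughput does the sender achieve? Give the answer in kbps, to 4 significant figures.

108.1 kbps

t_tx = L/R = 2000/24400000000 = 8.19672e-08 s.
t_prop = 1850000/200000000 = 0.00925 s; RTT = 0.0185 s.
Cycle = t_tx + RTT = 0.0185001 s.
Throughput = L / cycle = 2000 / 0.0185001 = 108.1 kbps.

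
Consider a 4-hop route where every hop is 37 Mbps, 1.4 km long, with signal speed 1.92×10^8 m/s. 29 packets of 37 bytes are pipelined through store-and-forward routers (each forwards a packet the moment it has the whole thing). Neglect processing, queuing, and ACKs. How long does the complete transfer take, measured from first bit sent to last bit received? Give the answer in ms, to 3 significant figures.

0.285 ms

Per-hop transmission t_tx = L/R = 296/37000000 = 0.008 ms.
Per-hop propagation t_prop = 1400/192000000 = 0.00729167 ms.
Pipeline fill: first packet needs 4·t_tx to clear all hops; remaining 28 packets each add one t_tx.
Total = (4+29-1)·t_tx + 4·t_prop = 32·0.008 + 4·0.00729167 = 0.285 ms.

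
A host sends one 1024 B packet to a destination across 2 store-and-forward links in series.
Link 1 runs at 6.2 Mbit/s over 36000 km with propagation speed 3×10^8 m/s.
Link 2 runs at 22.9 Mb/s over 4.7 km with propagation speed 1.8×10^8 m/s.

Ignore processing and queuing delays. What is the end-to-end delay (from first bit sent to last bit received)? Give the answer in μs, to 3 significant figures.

122000 μs

L = 1024 × 8 = 8192 bits.
Transmission delays (L/R per hop): 1321.29, 357.729 μs; sum = 1679.02 μs.
Propagation delays (d/s per hop): 120000, 26.1111 μs; sum = 120026 μs.
End-to-end = 122000 μs.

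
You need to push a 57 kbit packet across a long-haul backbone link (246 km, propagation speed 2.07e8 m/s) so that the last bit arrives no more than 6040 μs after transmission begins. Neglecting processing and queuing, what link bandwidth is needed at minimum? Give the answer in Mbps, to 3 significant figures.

Propagation delay = 246000 / 2.07e+08 = 1188.41 μs.
Transmission budget = 6040 − 1188.41 = 4851.59 μs.
R ≥ L / t_tx = 57000 bits / 0.00485159 s = 11.7 Mbps.

11.7 Mbps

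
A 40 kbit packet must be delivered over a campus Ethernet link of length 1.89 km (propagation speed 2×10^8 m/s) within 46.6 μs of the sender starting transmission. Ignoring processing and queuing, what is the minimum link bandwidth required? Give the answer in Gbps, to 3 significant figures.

Propagation delay = 1890 / 200000000 = 9.45 μs.
Transmission budget = 46.6 − 9.45 = 37.15 μs.
R ≥ L / t_tx = 40000 bits / 3.715e-05 s = 1.08 Gbps.

1.08 Gbps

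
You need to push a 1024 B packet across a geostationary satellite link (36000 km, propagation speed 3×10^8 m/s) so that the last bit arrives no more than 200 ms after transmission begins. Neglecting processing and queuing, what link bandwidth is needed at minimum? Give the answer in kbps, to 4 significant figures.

102.4 kbps

L = 8192 bits.
Propagation delay = 36000000 / 300000000 = 120 ms.
Transmission budget = 200 − 120 = 80 ms.
R ≥ L / t_tx = 8192 bits / 0.08 s = 102.4 kbps.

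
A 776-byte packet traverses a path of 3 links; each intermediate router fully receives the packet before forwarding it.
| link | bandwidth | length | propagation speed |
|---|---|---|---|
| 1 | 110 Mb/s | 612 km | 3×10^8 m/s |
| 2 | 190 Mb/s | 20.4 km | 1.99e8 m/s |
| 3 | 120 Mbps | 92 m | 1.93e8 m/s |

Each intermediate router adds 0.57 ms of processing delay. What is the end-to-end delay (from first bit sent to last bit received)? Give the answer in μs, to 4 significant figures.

L = 776 × 8 = 6208 bits.
Transmission delays (L/R per hop): 56.4364, 32.6737, 51.7333 μs; sum = 140.843 μs.
Propagation delays (d/s per hop): 2040, 102.513, 0.476684 μs; sum = 2142.99 μs.
Processing at 2 router(s): 2 × 0.57 ms = 1140 μs.
End-to-end = 3424 μs.

3424 μs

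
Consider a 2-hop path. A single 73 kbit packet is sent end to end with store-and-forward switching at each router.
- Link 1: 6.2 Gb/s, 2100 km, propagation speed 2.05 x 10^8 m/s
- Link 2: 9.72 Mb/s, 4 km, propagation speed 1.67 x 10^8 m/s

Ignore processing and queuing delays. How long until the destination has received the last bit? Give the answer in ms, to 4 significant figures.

17.79 ms

L = 73000 bits.
Transmission delays (L/R per hop): 0.0117742, 7.51029 ms; sum = 7.52206 ms.
Propagation delays (d/s per hop): 10.2439, 0.0239521 ms; sum = 10.2679 ms.
End-to-end = 17.79 ms.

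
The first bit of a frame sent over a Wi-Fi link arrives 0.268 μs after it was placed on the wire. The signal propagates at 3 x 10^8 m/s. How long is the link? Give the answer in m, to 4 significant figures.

80.40 m

d = s × t_prop = 300000000 × 2.68e-07 = 80.40 m.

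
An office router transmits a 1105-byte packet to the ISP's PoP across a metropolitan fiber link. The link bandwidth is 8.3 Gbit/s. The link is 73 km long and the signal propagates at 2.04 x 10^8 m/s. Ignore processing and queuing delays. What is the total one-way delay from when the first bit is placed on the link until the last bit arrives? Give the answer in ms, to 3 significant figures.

L = 1105 × 8 = 8840 bits.
Transmission delay = L/R = 8840 / 8.3e+09 = 0.00106506 ms.
Propagation delay = d/s = 73000 m / 204000000 m/s = 0.357843 ms.
Total = 0.359 ms.

0.359 ms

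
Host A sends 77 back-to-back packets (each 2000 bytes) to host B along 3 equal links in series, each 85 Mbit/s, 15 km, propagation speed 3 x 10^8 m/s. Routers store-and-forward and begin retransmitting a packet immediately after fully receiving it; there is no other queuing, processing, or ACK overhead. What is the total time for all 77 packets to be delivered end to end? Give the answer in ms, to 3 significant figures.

15.0 ms

Per-hop transmission t_tx = L/R = 16000/85000000 = 0.188235 ms.
Per-hop propagation t_prop = 15000/300000000 = 0.05 ms.
Pipeline fill: first packet needs 3·t_tx to clear all hops; remaining 76 packets each add one t_tx.
Total = (3+77-1)·t_tx + 3·t_prop = 79·0.188235 + 3·0.05 = 15.0 ms.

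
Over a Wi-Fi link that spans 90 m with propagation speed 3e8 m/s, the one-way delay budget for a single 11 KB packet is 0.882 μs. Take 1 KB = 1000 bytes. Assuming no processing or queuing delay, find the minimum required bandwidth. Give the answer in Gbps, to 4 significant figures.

151.2 Gbps

L = 88000 bits.
Propagation delay = 90 / 300000000 = 0.3 μs.
Transmission budget = 0.882 − 0.3 = 0.582 μs.
R ≥ L / t_tx = 88000 bits / 5.82e-07 s = 151.2 Gbps.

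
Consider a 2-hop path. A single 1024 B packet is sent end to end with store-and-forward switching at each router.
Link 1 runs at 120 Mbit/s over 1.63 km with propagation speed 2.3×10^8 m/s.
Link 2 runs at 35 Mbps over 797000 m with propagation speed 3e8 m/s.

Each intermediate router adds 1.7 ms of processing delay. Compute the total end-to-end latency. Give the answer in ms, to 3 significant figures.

4.67 ms

L = 1024 × 8 = 8192 bits.
Transmission delays (L/R per hop): 0.0682667, 0.234057 ms; sum = 0.302324 ms.
Propagation delays (d/s per hop): 0.00708696, 2.65667 ms; sum = 2.66375 ms.
Processing at 1 router(s): 1 × 1.7 ms = 1.7 ms.
End-to-end = 4.67 ms.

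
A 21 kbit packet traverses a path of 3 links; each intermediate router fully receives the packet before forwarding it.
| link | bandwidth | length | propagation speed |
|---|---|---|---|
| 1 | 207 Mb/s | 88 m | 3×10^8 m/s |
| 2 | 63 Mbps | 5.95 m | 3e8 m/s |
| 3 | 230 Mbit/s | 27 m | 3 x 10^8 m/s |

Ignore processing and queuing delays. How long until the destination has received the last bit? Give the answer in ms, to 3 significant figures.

L = 21000 bits.
Transmission delays (L/R per hop): 0.101449, 0.333333, 0.0913043 ms; sum = 0.526087 ms.
Propagation delays (d/s per hop): 0.000293333, 1.98333e-05, 9e-05 ms; sum = 0.000403167 ms.
End-to-end = 0.526 ms.

0.526 ms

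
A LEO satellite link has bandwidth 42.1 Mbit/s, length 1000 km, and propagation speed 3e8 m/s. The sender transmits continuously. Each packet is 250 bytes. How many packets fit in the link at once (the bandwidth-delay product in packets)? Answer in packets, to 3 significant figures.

Propagation delay = 1000000 / 300000000 = 0.00333333 s.
BDP = R × t_prop = 42100000 × 0.00333333 = 140333 bits.
In packets of 2000 bits: 70.2 packets.

70.2 packets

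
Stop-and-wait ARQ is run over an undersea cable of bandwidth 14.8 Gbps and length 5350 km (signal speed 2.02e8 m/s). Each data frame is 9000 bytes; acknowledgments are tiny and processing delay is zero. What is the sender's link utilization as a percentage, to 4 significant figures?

t_tx = L/R = 72000/14800000000 = 4.86486e-06 s.
t_prop = 5350000/202000000 = 0.0264851 s; RTT = 0.0529703 s.
Cycle = t_tx + RTT = 0.0529752 s.
Utilization = t_tx / cycle = 4.86486e-06/0.0529752 = 0.009183 %.

0.009183 %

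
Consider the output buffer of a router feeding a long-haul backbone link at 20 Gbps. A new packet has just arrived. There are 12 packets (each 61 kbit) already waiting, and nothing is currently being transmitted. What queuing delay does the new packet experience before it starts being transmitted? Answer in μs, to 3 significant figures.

Each queued packet: L/R = 61000/20000000000 = 3.05 μs.
12 queued → 36.6 μs.
Queuing delay = 36.6 μs.

36.6 μs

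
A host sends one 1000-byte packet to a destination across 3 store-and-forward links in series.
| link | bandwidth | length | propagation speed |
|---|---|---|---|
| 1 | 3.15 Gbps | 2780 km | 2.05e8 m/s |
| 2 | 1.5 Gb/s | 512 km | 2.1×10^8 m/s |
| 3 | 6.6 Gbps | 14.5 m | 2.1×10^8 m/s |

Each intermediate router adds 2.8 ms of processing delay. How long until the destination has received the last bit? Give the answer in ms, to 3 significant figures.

L = 1000 × 8 = 8000 bits.
Transmission delays (L/R per hop): 0.00253968, 0.00533333, 0.00121212 ms; sum = 0.00908514 ms.
Propagation delays (d/s per hop): 13.561, 2.4381, 6.90476e-05 ms; sum = 15.9991 ms.
Processing at 2 router(s): 2 × 2.8 ms = 5.6 ms.
End-to-end = 21.6 ms.

21.6 ms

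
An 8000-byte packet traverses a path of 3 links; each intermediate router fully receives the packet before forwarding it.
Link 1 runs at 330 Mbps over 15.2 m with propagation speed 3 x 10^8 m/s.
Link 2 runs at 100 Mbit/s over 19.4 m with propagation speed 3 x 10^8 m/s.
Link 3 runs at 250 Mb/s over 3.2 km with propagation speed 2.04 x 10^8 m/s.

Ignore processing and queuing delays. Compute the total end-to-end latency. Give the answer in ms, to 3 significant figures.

L = 8000 × 8 = 64000 bits.
Transmission delays (L/R per hop): 0.193939, 0.64, 0.256 ms; sum = 1.08994 ms.
Propagation delays (d/s per hop): 5.06667e-05, 6.46667e-05, 0.0156863 ms; sum = 0.0158016 ms.
End-to-end = 1.11 ms.

1.11 ms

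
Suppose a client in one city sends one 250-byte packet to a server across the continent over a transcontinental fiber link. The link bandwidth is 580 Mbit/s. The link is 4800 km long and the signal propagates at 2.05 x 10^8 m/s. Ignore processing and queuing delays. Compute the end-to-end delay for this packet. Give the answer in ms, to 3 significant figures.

L = 250 × 8 = 2000 bits.
Transmission delay = L/R = 2000 / 580000000 = 0.00344828 ms.
Propagation delay = d/s = 4800000 m / 2.05e+08 m/s = 23.4146 ms.
Total = 23.4 ms.

23.4 ms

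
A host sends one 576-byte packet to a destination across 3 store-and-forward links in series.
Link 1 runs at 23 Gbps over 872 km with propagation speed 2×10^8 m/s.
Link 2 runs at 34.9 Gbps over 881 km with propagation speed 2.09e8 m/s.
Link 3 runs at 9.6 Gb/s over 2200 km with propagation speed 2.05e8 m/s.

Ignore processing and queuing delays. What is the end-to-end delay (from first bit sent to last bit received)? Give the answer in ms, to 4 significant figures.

19.31 ms

L = 576 × 8 = 4608 bits.
Transmission delays (L/R per hop): 0.000200348, 0.000132034, 0.00048 ms; sum = 0.000812382 ms.
Propagation delays (d/s per hop): 4.36, 4.21531, 10.7317 ms; sum = 19.307 ms.
End-to-end = 19.31 ms.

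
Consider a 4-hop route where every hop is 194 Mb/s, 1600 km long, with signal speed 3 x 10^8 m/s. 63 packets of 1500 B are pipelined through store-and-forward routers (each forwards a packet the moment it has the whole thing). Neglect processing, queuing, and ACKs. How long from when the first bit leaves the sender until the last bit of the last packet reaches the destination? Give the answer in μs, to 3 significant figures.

Per-hop transmission t_tx = L/R = 12000/194000000 = 61.8557 μs.
Per-hop propagation t_prop = 1600000/300000000 = 5333.33 μs.
Pipeline fill: first packet needs 4·t_tx to clear all hops; remaining 62 packets each add one t_tx.
Total = (4+63-1)·t_tx + 4·t_prop = 66·61.8557 + 4·5333.33 = 25400 μs.

25400 μs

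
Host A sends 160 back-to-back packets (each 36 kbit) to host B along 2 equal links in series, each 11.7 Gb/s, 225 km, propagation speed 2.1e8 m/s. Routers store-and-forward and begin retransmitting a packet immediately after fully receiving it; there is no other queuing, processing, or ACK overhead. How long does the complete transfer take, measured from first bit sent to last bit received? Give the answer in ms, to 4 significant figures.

Per-hop transmission t_tx = L/R = 36000/11700000000 = 0.00307692 ms.
Per-hop propagation t_prop = 225000/210000000 = 1.07143 ms.
Pipeline fill: first packet needs 2·t_tx to clear all hops; remaining 159 packets each add one t_tx.
Total = (2+160-1)·t_tx + 2·t_prop = 161·0.00307692 + 2·1.07143 = 2.638 ms.

2.638 ms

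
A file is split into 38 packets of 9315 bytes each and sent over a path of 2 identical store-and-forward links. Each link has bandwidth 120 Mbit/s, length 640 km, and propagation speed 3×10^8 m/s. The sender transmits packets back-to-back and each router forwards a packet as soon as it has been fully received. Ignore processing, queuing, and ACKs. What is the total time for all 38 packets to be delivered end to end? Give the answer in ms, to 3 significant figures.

Per-hop transmission t_tx = L/R = 74520/120000000 = 0.621 ms.
Per-hop propagation t_prop = 640000/300000000 = 2.13333 ms.
Pipeline fill: first packet needs 2·t_tx to clear all hops; remaining 37 packets each add one t_tx.
Total = (2+38-1)·t_tx + 2·t_prop = 39·0.621 + 2·2.13333 = 28.5 ms.

28.5 ms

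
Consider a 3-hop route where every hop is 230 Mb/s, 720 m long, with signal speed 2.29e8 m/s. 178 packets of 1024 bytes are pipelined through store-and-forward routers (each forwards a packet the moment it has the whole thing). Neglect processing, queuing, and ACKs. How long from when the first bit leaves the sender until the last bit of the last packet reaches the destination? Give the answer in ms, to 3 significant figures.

Per-hop transmission t_tx = L/R = 8192/230000000 = 0.0356174 ms.
Per-hop propagation t_prop = 720/229000000 = 0.0031441 ms.
Pipeline fill: first packet needs 3·t_tx to clear all hops; remaining 177 packets each add one t_tx.
Total = (3+178-1)·t_tx + 3·t_prop = 180·0.0356174 + 3·0.0031441 = 6.42 ms.

6.42 ms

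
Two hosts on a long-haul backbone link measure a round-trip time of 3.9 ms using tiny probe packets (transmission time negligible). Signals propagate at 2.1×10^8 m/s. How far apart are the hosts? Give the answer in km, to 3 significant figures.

410 km

One-way propagation = RTT/2 = 1.95 ms.
d = s × t = 210000000 × 0.00195 = 410 km.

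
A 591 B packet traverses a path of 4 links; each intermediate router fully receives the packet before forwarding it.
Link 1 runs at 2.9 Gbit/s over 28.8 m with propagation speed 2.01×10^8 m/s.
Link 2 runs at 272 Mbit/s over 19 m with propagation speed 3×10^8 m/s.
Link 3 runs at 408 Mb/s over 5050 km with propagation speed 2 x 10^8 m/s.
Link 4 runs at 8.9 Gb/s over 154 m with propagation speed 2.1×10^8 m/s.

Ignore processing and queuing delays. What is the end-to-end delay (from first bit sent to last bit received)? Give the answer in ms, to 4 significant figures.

L = 591 × 8 = 4728 bits.
Transmission delays (L/R per hop): 0.00163034, 0.0173824, 0.0115882, 0.000531236 ms; sum = 0.0311322 ms.
Propagation delays (d/s per hop): 0.000143284, 6.33333e-05, 25.25, 0.000733333 ms; sum = 25.2509 ms.
End-to-end = 25.28 ms.

25.28 ms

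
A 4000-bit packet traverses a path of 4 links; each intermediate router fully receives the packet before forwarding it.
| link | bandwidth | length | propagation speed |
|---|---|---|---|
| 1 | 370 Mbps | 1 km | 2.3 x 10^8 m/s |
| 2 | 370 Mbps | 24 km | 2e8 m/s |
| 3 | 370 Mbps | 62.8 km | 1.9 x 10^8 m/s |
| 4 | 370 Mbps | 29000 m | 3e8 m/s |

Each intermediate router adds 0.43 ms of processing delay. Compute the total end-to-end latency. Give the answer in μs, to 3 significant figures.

Transmission delay per hop = L/R = 4000/370000000 = 10.8108 μs; 4 hops → 43.2432 μs.
Propagation delays (d/s per hop): 4.34783, 120, 330.526, 96.6667 μs; sum = 551.541 μs.
Processing at 3 router(s): 3 × 0.43 ms = 1290 μs.
End-to-end = 1880 μs.

1880 μs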